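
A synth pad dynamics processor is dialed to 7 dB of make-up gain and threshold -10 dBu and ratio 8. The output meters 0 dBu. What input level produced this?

Remove make-up: 0 − 7 = -7 dBu.
The compressed level sits -7 − (-10) = 3 dB over threshold.
Input overshoot = R × output overshoot = 24 dB → input = -10 + 24 = 14 dBu.

14 dBu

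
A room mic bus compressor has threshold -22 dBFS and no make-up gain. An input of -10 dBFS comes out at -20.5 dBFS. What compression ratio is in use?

8:1

Input overshoot = -10 − (-22) = 12 dB; output overshoot = -20.5 − (-22) = 1.5 dB.
Ratio = 12 / 1.5 = 8.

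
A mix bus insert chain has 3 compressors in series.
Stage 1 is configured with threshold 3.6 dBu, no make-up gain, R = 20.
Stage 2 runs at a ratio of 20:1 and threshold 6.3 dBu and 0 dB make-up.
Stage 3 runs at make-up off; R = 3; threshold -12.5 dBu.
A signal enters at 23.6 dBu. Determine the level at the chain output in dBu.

Stage 1: overshoot 20 dB → 20/20 = 1 dB → 4.6 dBu.
Stage 2: below threshold (4.6 ≤ 6.3); passes unchanged; output 4.6 dBu.
Stage 3: 4.6 dBu is 17.1 dB over -12.5 dBu; at 3:1 that becomes 5.7 dB over, giving -6.8 dBu.

-6.8 dBu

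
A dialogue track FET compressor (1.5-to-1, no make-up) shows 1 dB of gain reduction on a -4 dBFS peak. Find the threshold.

-7 dBFS

Input is 3 dB above T (since output overshoot × R = input overshoot: (-5 − T)·1.5 = -4 − T gives T = -7 dBFS).
Check: -7 + (-4 − (-7))/1.5 = -7 + 2 = -5 dBFS. ✓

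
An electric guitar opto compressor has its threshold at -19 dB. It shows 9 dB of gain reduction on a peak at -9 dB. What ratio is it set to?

Input overshoot = -9 − (-19) = 10 dB.
Output overshoot = 10 − 9 = 1 dB.
Ratio = input overshoot / output overshoot = 10 / 1 = 10.

10:1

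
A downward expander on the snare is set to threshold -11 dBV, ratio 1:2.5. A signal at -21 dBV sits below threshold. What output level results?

-36 dBV

The input is 10 dB below the -11 dBV threshold.
A 1:2.5 expander multiplies undershoot by 2.5: 10 × 2.5 = 25 dB below threshold.
Output = -11 − 25 = -36 dBV.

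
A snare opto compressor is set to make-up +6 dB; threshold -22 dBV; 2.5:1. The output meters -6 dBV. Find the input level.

Stripping the +6 dB make-up gives -12 dBV at the gain stage.
That's 10 dB above the -22 dBV threshold.
Input overshoot = R × output overshoot = 25 dB → input = -22 + 25 = 3 dBV.

3 dBV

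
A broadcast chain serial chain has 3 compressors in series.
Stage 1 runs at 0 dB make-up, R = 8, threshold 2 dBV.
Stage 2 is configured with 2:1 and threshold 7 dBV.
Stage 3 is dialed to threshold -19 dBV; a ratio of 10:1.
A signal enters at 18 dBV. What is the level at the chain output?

-16.7 dBV

Stage 1: overshoot 16 dB → 16/8 = 2 dB → 4 dBV.
Stage 2: 4 dBV ≤ 7 dBV, so stage 2 doesn't engage; output 4 dBV.
Stage 3: 23 dB above -19 dBV, reduced 10:1 to 2.3 dB above → -16.7 dBV.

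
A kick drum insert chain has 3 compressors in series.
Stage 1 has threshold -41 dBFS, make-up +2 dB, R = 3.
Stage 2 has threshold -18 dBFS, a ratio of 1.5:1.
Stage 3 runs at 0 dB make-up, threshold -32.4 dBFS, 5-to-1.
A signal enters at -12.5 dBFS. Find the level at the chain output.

-31.82 dBFS

Stage 1: 28.5 dB above -41 dBFS, reduced 3:1 to 9.5 dB above → -31.5 dBFS; +2 dB make-up → -29.5 dBFS.
Stage 2: -29.5 dBFS ≤ -18 dBFS, so stage 2 doesn't engage; output -29.5 dBFS.
Stage 3: -29.5 dBFS is 2.9 dB over -32.4 dBFS; at 5:1 that becomes 0.58 dB over, giving -31.82 dBFS.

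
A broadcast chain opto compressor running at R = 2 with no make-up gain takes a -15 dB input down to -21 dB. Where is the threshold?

-27 dB

Gain reduction = -15 − (-21) = 6 dB; output overshoot = GR / (R − 1) = 6 / 1 = 6 dB.
Threshold = output − output overshoot = -21 − 6 = -27 dB.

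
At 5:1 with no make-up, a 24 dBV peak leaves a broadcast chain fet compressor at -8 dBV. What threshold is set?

-16 dBV

Gain reduction = 24 − (-8) = 32 dB; output overshoot = GR / (R − 1) = 32 / 4 = 8 dB.
Threshold = output − output overshoot = -8 − 8 = -16 dBV.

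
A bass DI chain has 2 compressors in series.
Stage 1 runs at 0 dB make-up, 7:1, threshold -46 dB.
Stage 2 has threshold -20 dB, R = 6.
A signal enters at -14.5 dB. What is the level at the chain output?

-41.5 dB

Stage 1: -14.5 dB is 31.5 dB over -46 dB; at 7:1 that becomes 4.5 dB over, giving -41.5 dB.
Stage 2: below threshold (-41.5 ≤ -20); passes unchanged; output -41.5 dB.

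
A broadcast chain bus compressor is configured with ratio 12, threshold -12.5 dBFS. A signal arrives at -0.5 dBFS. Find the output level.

Overshoot: -0.5 − (-12.5) = 12 dB.
The 12 dB excess becomes 1 dB after 12:1 reduction.
That puts the output at -11.5 dBFS.

-11.5 dBFS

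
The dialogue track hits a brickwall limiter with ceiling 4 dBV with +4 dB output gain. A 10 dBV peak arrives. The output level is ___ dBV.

8 dBV

The limiter clamps the peak to its 4 dBV ceiling.
Output gain then adds 4 dB: 4 + 4 = 8 dBV.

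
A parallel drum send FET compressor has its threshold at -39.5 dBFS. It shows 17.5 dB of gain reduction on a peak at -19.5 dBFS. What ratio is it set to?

Input overshoot = -19.5 − (-39.5) = 20 dB.
Output overshoot = 20 − 17.5 = 2.5 dB.
Ratio = input overshoot / output overshoot = 20 / 2.5 = 8.

8:1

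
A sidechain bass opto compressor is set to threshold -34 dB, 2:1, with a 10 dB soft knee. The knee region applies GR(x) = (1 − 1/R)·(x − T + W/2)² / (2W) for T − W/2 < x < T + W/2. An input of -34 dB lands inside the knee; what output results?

-34.625 dB

x − T + W/2 = -34 − (-34) + 5 = 5.
GR = (1 − 1/2) × 5² / 20 = 0.5 × 25 / 20 = 0.625 dB.
Output = -34 − 0.625 = -34.625 dB.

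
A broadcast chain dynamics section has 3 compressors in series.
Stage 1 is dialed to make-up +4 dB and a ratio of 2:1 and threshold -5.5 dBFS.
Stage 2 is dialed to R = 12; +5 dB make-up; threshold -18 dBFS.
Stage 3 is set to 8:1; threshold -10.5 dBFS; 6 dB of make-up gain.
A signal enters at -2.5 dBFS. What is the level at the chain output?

-5.5 dBFS

Stage 1: 3 dB above -5.5 dBFS, reduced 2:1 to 1.5 dB above → -4 dBFS; +4 dB make-up → 0 dBFS.
Stage 2: 18 dB above -18 dBFS, reduced 12:1 to 1.5 dB above → -16.5 dBFS; +5 dB make-up → -11.5 dBFS.
Stage 3: below threshold (-11.5 ≤ -10.5); passes unchanged; make-up brings it to -5.5 dBFS.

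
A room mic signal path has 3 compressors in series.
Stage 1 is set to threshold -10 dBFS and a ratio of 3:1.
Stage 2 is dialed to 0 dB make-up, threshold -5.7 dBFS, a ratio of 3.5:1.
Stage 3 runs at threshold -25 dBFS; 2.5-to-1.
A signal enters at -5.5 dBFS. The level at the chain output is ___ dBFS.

Stage 1: 4.5 dB above -10 dBFS, reduced 3:1 to 1.5 dB above → -8.5 dBFS.
Stage 2: below threshold (-8.5 ≤ -5.7); passes unchanged; output -8.5 dBFS.
Stage 3: -8.5 dBFS is 16.5 dB over -25 dBFS; at 2.5:1 that becomes 6.6 dB over, giving -18.4 dBFS.

-18.4 dBFS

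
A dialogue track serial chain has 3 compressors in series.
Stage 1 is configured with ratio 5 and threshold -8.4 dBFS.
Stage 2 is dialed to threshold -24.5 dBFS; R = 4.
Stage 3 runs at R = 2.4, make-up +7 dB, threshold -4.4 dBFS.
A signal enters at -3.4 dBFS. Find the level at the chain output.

-13.225 dBFS

Stage 1: -3.4 dBFS is 5 dB over -8.4 dBFS; at 5:1 that becomes 1 dB over, giving -7.4 dBFS.
Stage 2: overshoot 17.1 dB → 17.1/4 = 4.275 dB → -20.225 dBFS.
Stage 3: -20.225 dBFS is at or below the -4.4 dBFS threshold — no compression; make-up brings it to -13.225 dBFS.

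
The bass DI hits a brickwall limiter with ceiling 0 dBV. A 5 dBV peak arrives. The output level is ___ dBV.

0 dBV

A brickwall limiter is an ∞:1 compressor: any input above the ceiling is clamped to 0 dBV.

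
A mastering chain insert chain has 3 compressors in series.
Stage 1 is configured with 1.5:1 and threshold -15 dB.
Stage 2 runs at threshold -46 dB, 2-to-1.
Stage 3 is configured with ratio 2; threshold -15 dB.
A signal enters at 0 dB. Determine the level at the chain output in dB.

-25.5 dB

Stage 1: overshoot 15 dB → 15/1.5 = 10 dB → -5 dB.
Stage 2: overshoot 41 dB → 41/2 = 20.5 dB → -25.5 dB.
Stage 3: below threshold (-25.5 ≤ -15); passes unchanged; output -25.5 dB.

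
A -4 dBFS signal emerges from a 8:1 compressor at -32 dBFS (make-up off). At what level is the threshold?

Gain reduction = -4 − (-32) = 28 dB; output overshoot = GR / (R − 1) = 28 / 7 = 4 dB.
Threshold = output − output overshoot = -32 − 4 = -36 dBFS.

-36 dBFS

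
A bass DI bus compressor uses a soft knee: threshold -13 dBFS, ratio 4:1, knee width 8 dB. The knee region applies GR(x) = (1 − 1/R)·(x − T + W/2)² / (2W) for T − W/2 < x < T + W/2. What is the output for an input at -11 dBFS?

x − T + W/2 = -11 − (-13) + 4 = 6.
GR = (1 − 1/4) × 6² / 16 = 0.75 × 36 / 16 = 1.6875 dB.
Output = -11 − 1.6875 = -12.6875 dBFS.

-12.6875 dBFS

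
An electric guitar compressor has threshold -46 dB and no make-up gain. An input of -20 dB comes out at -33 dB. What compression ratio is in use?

2:1

Input overshoot = -20 − (-46) = 26 dB; output overshoot = -33 − (-46) = 13 dB.
Ratio = 26 / 13 = 2.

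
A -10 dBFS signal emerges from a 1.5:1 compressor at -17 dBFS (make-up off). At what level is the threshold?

-31 dBFS

Gain reduction = -10 − (-17) = 7 dB; output overshoot = GR / (R − 1) = 7 / 0.5 = 14 dB.
Threshold = output − output overshoot = -17 − 14 = -31 dBFS.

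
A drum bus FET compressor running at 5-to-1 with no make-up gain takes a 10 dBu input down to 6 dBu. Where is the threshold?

Let T be the threshold. Output overshoot = (input overshoot)/R, so 6 − T = (10 − T)/5.
5·(6 − T) = 10 − T → 4·T = 30 − 10 = 20.
T = 20/4 = 5 dBu.

5 dBu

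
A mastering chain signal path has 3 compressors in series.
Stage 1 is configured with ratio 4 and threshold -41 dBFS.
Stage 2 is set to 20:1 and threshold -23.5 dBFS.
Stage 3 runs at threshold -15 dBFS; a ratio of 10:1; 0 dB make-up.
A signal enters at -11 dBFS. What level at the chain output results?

Stage 1: 30 dB above -41 dBFS, reduced 4:1 to 7.5 dB above → -33.5 dBFS.
Stage 2: -33.5 dBFS ≤ -23.5 dBFS, so stage 2 doesn't engage; output -33.5 dBFS.
Stage 3: -33.5 dBFS is at or below the -15 dBFS threshold — no compression; output -33.5 dBFS.

-33.5 dBFS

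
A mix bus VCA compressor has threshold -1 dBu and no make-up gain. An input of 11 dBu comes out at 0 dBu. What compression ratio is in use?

Input overshoot = 11 − (-1) = 12 dB; output overshoot = 0 − (-1) = 1 dB.
Ratio = 12 / 1 = 12.

12:1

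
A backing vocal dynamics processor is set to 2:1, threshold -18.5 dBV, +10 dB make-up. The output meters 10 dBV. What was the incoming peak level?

Remove make-up: 10 − 10 = 0 dBV.
That's 18.5 dB above the -18.5 dBV threshold.
Before 2:1 compression the overshoot was 18.5 × 2 = 37 dB, so input = -18.5 + 37 = 18.5 dBV.

18.5 dBV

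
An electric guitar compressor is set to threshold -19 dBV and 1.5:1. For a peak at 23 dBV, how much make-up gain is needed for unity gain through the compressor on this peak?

14 dB

Without make-up, output = threshold + overshoot/1.5 = -19 + 28 = 9 dBV.
Gap to target: 14 dB.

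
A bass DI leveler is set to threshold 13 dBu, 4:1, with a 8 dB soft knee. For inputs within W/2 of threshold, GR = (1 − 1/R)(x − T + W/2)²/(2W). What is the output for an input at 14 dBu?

x − T + W/2 = 14 − 13 + 4 = 5.
GR = (1 − 1/4) × 5² / 16 = 0.75 × 25 / 16 = 1.171875 dB.
Output = 14 − 1.171875 = 12.828125 dBu.

12.828125 dBu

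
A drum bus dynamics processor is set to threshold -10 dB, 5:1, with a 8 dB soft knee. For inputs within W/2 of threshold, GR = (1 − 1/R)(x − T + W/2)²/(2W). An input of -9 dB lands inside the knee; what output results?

x − T + W/2 = -9 − (-10) + 4 = 5.
GR = (1 − 1/5) × 5² / 16 = 0.8 × 25 / 16 = 1.25 dB.
Output = -9 − 1.25 = -10.25 dB.

-10.25 dB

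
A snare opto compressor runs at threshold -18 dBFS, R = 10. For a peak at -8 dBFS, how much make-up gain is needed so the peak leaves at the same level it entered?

9 dB

The peak compresses to -18 + 10/10 = -17 dBFS.
To reach -8 dBFS requires -8 − (-17) = 9 dB of make-up.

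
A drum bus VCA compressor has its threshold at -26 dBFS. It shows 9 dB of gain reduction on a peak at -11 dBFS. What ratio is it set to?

Input overshoot = -11 − (-26) = 15 dB.
Output overshoot = 15 − 9 = 6 dB.
Ratio = input overshoot / output overshoot = 15 / 6 = 2.5.

2.5:1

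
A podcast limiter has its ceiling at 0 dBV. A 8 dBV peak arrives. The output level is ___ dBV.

0 dBV

At ∞:1, everything above 0 dBV is held at the ceiling.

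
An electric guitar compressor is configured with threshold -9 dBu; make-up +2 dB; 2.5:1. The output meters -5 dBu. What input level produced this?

Before make-up, the level was -5 − 2 = -7 dBu.
That's 2 dB above the -9 dBu threshold.
Before 2.5:1 compression the overshoot was 2 × 2.5 = 5 dB, so input = -9 + 5 = -4 dBu.

-4 dBu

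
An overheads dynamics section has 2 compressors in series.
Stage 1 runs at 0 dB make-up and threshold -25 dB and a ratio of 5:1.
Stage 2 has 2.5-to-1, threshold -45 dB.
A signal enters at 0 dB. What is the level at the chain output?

-35 dB

Stage 1: 25 dB above -25 dB, reduced 5:1 to 5 dB above → -20 dB.
Stage 2: -20 dB is 25 dB over -45 dB; at 2.5:1 that becomes 10 dB over, giving -35 dB.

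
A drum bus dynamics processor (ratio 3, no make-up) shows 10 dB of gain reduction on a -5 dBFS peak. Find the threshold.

-20 dBFS

Input is 15 dB above T (since output overshoot × R = input overshoot: (-15 − T)·3 = -5 − T gives T = -20 dBFS).
Check: -20 + (-5 − (-20))/3 = -20 + 5 = -15 dBFS. ✓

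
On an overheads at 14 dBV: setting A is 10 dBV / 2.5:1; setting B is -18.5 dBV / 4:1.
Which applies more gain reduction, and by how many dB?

A: 4 dB over, compressed to 1.6 dB over, so 2.4 dB of GR.
B: 32.5 dB over, compressed to 8.125 dB over, so 24.375 dB of GR.
B reduces 21.975 dB more.

B, by 21.975 dB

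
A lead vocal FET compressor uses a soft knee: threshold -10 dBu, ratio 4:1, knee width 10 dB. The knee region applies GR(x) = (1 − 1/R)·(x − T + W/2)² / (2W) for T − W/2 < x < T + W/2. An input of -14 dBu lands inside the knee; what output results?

-14.0375 dBu

x − T + W/2 = -14 − (-10) + 5 = 1.
GR = (1 − 1/4) × 1² / 20 = 0.75 × 1 / 20 = 0.0375 dB.
Output = -14 − 0.0375 = -14.0375 dBu.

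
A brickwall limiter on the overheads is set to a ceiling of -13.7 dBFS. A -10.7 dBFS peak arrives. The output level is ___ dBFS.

A brickwall limiter is an ∞:1 compressor: any input above the ceiling is clamped to -13.7 dBFS.

-13.7 dBFS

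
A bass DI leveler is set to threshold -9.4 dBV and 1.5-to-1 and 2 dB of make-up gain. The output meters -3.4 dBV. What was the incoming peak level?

-3.4 dBV

Stripping the +2 dB make-up gives -5.4 dBV at the gain stage.
Post-compression overshoot = -5.4 − (-9.4) = 4 dB.
Undo the ratio: input overshoot = 4 × 1.5 = 6 dB, giving input = -3.4 dBV.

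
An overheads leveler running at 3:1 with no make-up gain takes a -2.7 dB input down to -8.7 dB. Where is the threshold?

Input is 9 dB above T (since output overshoot × R = input overshoot: (-8.7 − T)·3 = -2.7 − T gives T = -11.7 dB).
Check: -11.7 + (-2.7 − (-11.7))/3 = -11.7 + 3 = -8.7 dB. ✓

-11.7 dB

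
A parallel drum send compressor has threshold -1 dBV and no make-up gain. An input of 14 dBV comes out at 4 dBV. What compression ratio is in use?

3:1

Input overshoot = 14 − (-1) = 15 dB; output overshoot = 4 − (-1) = 5 dB.
Ratio = 15 / 5 = 3.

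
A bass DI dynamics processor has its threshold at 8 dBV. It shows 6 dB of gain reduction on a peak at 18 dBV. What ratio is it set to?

2.5:1

Input overshoot = 18 − 8 = 10 dB.
Output overshoot = 10 − 6 = 4 dB.
Ratio = input overshoot / output overshoot = 10 / 4 = 2.5.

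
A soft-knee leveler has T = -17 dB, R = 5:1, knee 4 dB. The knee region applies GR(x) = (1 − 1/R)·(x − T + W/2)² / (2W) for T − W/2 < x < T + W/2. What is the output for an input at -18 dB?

x − T + W/2 = -18 − (-17) + 2 = 1.
GR = (1 − 1/5) × 1² / 8 = 0.8 × 1 / 8 = 0.1 dB.
Output = -18 − 0.1 = -18.1 dB.

-18.1 dB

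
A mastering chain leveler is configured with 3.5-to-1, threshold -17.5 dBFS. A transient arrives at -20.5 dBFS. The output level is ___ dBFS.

-20.5 dBFS is 3 dB below the -17.5 dBFS threshold, so no gain reduction is applied.
Output = input = -20.5 dBFS.

-20.5 dBFS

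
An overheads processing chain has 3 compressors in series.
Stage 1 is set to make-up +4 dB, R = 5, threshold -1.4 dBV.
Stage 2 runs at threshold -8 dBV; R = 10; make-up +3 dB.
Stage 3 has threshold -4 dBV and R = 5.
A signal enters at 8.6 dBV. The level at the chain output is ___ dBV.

Stage 1: 8.6 dBV is 10 dB over -1.4 dBV; at 5:1 that becomes 2 dB over, giving 0.6 dBV; +4 dB make-up → 4.6 dBV.
Stage 2: 4.6 dBV is 12.6 dB over -8 dBV; at 10:1 that becomes 1.26 dB over, giving -6.74 dBV; +3 dB make-up → -3.74 dBV.
Stage 3: -3.74 dBV is 0.26 dB over -4 dBV; at 5:1 that becomes 0.052 dB over, giving -3.948 dBV.

-3.948 dBV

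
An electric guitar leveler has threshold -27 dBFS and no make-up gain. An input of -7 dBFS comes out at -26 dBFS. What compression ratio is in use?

Input overshoot = -7 − (-27) = 20 dB; output overshoot = -26 − (-27) = 1 dB.
Ratio = 20 / 1 = 20.

20:1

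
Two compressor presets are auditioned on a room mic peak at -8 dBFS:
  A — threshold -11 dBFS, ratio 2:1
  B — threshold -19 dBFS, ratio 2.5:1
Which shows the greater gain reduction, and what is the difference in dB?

B, by 5.1 dB

A: GR = 3 − 3/2 = 1.5 dB.
B: GR = 11 − 11/2.5 = 6.6 dB.
Difference: 5.1 dB in favour of B.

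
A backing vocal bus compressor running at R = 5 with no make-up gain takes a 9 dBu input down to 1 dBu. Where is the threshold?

-1 dBu

Input is 10 dB above T (since output overshoot × R = input overshoot: (1 − T)·5 = 9 − T gives T = -1 dBu).
Check: -1 + (9 − (-1))/5 = -1 + 2 = 1 dBu. ✓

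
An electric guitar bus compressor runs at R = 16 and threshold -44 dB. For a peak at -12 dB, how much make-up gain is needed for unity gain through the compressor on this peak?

30 dB

Without make-up, output = threshold + overshoot/16 = -44 + 2 = -42 dB.
Gap to target: 30 dB.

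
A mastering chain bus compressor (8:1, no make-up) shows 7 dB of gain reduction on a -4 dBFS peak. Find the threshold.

Input is 8 dB above T (since output overshoot × R = input overshoot: (-11 − T)·8 = -4 − T gives T = -12 dBFS).
Check: -12 + (-4 − (-12))/8 = -12 + 1 = -11 dBFS. ✓

-12 dBFS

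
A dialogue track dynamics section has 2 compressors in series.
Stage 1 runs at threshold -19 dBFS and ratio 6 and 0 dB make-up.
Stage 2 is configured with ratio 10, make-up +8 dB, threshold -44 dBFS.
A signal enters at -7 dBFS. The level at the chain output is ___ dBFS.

Stage 1: -7 dBFS is 12 dB over -19 dBFS; at 6:1 that becomes 2 dB over, giving -17 dBFS.
Stage 2: 27 dB above -44 dBFS, reduced 10:1 to 2.7 dB above → -41.3 dBFS; +8 dB make-up → -33.3 dBFS.

-33.3 dBFS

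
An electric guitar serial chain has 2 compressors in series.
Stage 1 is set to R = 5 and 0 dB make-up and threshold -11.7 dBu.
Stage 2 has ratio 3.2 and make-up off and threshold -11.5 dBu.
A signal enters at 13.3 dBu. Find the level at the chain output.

-10 dBu

Stage 1: 25 dB above -11.7 dBu, reduced 5:1 to 5 dB above → -6.7 dBu.
Stage 2: 4.8 dB above -11.5 dBu, reduced 3.2:1 to 1.5 dB above → -10 dBu.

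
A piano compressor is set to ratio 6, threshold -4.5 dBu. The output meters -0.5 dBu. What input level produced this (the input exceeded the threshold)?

19.5 dBu

That's 4 dB above the -4.5 dBu threshold.
Undo the ratio: input overshoot = 4 × 6 = 24 dB, giving input = 19.5 dBu.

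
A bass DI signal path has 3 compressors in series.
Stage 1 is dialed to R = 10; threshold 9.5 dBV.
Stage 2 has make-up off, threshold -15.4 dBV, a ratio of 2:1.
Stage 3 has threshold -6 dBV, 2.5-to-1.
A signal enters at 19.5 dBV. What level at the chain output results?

-4.58 dBV

Stage 1: 10 dB above 9.5 dBV, reduced 10:1 to 1 dB above → 10.5 dBV.
Stage 2: overshoot 25.9 dB → 25.9/2 = 12.95 dB → -2.45 dBV.
Stage 3: overshoot 3.55 dB → 3.55/2.5 = 1.42 dB → -4.58 dBV.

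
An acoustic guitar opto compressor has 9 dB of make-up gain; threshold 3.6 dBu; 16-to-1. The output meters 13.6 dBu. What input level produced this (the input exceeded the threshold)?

19.6 dBu

Stripping the +9 dB make-up gives 4.6 dBu at the gain stage.
The compressed level sits 4.6 − 3.6 = 1 dB over threshold.
Before 16:1 compression the overshoot was 1 × 16 = 16 dB, so input = 3.6 + 16 = 19.6 dBu.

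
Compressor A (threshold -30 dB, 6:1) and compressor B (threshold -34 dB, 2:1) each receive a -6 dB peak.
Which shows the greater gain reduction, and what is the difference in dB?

A, by 6 dB

A: 24 dB over, compressed to 4 dB over, so 20 dB of GR.
B: 28 dB over, compressed to 14 dB over, so 14 dB of GR.
Difference: 6 dB in favour of A.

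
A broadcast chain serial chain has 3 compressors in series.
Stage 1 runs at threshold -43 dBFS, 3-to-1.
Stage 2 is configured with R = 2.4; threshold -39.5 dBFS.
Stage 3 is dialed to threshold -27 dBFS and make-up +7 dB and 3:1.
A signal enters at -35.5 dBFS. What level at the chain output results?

Stage 1: 7.5 dB above -43 dBFS, reduced 3:1 to 2.5 dB above → -40.5 dBFS.
Stage 2: -40.5 dBFS ≤ -39.5 dBFS, so stage 2 doesn't engage; output -40.5 dBFS.
Stage 3: -40.5 dBFS is at or below the -27 dBFS threshold — no compression; make-up brings it to -33.5 dBFS.

-33.5 dBFS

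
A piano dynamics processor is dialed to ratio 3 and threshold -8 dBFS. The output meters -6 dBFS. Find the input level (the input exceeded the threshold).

-2 dBFS

The compressed level sits -6 − (-8) = 2 dB over threshold.
Input overshoot = R × output overshoot = 6 dB → input = -8 + 6 = -2 dBFS.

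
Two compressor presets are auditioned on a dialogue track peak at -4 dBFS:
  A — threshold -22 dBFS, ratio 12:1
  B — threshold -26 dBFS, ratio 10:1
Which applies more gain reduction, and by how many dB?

A: GR = 18 − 18/12 = 16.5 dB.
B: GR = 22 − 22/10 = 19.8 dB.
B applies 3.3 dB more gain reduction.

B, by 3.3 dB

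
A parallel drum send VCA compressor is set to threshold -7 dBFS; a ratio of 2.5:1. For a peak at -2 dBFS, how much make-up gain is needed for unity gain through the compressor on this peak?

Overshoot 5 dB → 5/2.5 = 2 dB after compression, so the compressed level is -7 + 2 = -5 dBFS.
Make-up = target − compressed = -2 − (-5) = 3 dB.

3 dB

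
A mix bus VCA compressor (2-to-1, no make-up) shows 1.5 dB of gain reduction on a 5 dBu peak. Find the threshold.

2 dBu

Gain reduction = 5 − 3.5 = 1.5 dB; output overshoot = GR / (R − 1) = 1.5 / 1 = 1.5 dB.
Threshold = output − output overshoot = 3.5 − 1.5 = 2 dBu.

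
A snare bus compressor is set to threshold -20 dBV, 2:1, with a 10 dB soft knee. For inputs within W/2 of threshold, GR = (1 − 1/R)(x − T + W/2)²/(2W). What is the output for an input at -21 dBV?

x − T + W/2 = -21 − (-20) + 5 = 4.
GR = (1 − 1/2) × 4² / 20 = 0.5 × 16 / 20 = 0.4 dB.
Output = -21 − 0.4 = -21.4 dBV.

-21.4 dBV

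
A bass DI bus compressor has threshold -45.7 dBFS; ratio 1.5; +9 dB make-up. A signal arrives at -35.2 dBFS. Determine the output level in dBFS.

-29.7 dBFS

The input is 10.5 dB above the -45.7 dBFS threshold.
1.5:1 compression reduces that to 10.5/1.5 = 7 dB over.
So the level is -45.7 + 7 = -38.7 dBFS; make-up adds 9 dB, giving -29.7 dBFS.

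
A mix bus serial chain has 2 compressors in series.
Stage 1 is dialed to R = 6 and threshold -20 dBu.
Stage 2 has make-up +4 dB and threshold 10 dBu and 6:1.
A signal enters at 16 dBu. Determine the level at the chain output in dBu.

Stage 1: overshoot 36 dB → 36/6 = 6 dB → -14 dBu.
Stage 2: -14 dBu ≤ 10 dBu, so stage 2 doesn't engage; make-up brings it to -10 dBu.

-10 dBu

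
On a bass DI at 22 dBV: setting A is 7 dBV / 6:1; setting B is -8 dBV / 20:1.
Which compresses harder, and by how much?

B, by 16 dB

A: GR = 15 − 15/6 = 12.5 dB.
B: GR = 30 − 30/20 = 28.5 dB.
Difference: 16 dB in favour of B.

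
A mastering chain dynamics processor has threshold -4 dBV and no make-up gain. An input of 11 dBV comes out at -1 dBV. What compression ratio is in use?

5:1

Input overshoot = 11 − (-4) = 15 dB; output overshoot = -1 − (-4) = 3 dB.
Ratio = 15 / 3 = 5.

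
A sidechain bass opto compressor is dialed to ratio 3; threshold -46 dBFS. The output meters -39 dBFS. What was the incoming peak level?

That's 7 dB above the -46 dBFS threshold.
Undo the ratio: input overshoot = 7 × 3 = 21 dB, giving input = -25 dBFS.

-25 dBFS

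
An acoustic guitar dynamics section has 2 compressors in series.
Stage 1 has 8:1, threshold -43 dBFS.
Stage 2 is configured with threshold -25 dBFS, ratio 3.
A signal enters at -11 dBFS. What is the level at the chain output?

-39 dBFS

Stage 1: -11 dBFS is 32 dB over -43 dBFS; at 8:1 that becomes 4 dB over, giving -39 dBFS.
Stage 2: -39 dBFS is at or below the -25 dBFS threshold — no compression; output -39 dBFS.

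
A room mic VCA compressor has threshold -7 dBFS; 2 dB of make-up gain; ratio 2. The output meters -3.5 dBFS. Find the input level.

-4 dBFS

Stripping the +2 dB make-up gives -5.5 dBFS at the gain stage.
Post-compression overshoot = -5.5 − (-7) = 1.5 dB.
Before 2:1 compression the overshoot was 1.5 × 2 = 3 dB, so input = -7 + 3 = -4 dBFS.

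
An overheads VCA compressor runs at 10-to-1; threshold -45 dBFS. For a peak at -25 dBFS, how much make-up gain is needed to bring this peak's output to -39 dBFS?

Overshoot 20 dB → 20/10 = 2 dB after compression, so the compressed level is -45 + 2 = -43 dBFS.
Make-up = target − compressed = -39 − (-43) = 4 dB.

4 dB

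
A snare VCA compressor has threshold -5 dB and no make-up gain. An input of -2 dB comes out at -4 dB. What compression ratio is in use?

3:1

Input overshoot = -2 − (-5) = 3 dB; output overshoot = -4 − (-5) = 1 dB.
Ratio = 3 / 1 = 3.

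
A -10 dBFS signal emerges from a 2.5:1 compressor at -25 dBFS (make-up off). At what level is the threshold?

-35 dBFS

Gain reduction = -10 − (-25) = 15 dB; output overshoot = GR / (R − 1) = 15 / 1.5 = 10 dB.
Threshold = output − output overshoot = -25 − 10 = -35 dBFS.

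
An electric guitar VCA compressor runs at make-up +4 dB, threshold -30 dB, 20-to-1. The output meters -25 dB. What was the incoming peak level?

-10 dB

Remove make-up: -25 − 4 = -29 dB.
Post-compression overshoot = -29 − (-30) = 1 dB.
Input overshoot = R × output overshoot = 20 dB → input = -30 + 20 = -10 dB.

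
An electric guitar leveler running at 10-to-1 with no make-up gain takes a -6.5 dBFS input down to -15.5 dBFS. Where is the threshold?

-16.5 dBFS

Gain reduction = -6.5 − (-15.5) = 9 dB; output overshoot = GR / (R − 1) = 9 / 9 = 1 dB.
Threshold = output − output overshoot = -15.5 − 1 = -16.5 dBFS.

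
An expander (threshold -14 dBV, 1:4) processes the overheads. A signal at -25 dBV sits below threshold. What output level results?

-58 dBV

Below threshold, a 1:4 expander applies gain = (4−1)×(T − x) of attenuation.
(4−1) × 11 = 33 dB, so output = -25 − 33 = -58 dBV.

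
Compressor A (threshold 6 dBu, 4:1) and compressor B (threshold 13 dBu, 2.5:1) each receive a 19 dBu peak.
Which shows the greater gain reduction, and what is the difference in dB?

A: overshoot 13 dB → output overshoot 3.25 dB → GR 9.75 dB.
B: overshoot 6 dB → output overshoot 2.4 dB → GR 3.6 dB.
Difference: 6.15 dB in favour of A.

A, by 6.15 dB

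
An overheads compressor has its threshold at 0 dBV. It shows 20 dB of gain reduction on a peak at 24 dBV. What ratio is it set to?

Input overshoot = 24 − 0 = 24 dB.
Output overshoot = 24 − 20 = 4 dB.
Ratio = input overshoot / output overshoot = 24 / 4 = 6.

6:1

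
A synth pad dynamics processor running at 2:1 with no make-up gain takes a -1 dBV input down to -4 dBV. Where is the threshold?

-7 dBV

Input is 6 dB above T (since output overshoot × R = input overshoot: (-4 − T)·2 = -1 − T gives T = -7 dBV).
Check: -7 + (-1 − (-7))/2 = -7 + 3 = -4 dBV. ✓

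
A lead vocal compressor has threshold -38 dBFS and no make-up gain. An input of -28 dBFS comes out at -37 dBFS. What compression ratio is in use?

10:1

Input overshoot = -28 − (-38) = 10 dB; output overshoot = -37 − (-38) = 1 dB.
Ratio = 10 / 1 = 10.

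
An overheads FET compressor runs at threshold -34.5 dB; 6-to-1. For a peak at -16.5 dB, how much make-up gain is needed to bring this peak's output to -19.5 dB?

12 dB

Overshoot 18 dB → 18/6 = 3 dB after compression, so the compressed level is -34.5 + 3 = -31.5 dB.
Make-up = target − compressed = -19.5 − (-31.5) = 12 dB.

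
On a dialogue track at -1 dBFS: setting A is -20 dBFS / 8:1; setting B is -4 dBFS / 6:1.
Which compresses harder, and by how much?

A: GR = 19 − 19/8 = 16.625 dB.
B: GR = 3 − 3/6 = 2.5 dB.
Difference: 14.125 dB in favour of A.

A, by 14.125 dB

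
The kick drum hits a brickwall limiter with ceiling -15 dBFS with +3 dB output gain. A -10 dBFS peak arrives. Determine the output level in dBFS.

The limiter clamps the peak to its -15 dBFS ceiling.
Output gain then adds 3 dB: -15 + 3 = -12 dBFS.

-12 dBFS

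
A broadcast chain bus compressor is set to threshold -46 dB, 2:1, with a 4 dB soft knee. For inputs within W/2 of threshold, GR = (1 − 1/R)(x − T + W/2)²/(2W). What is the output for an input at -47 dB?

-47.0625 dB

x − T + W/2 = -47 − (-46) + 2 = 1.
GR = (1 − 1/2) × 1² / 8 = 0.5 × 1 / 8 = 0.0625 dB.
Output = -47 − 0.0625 = -47.0625 dB.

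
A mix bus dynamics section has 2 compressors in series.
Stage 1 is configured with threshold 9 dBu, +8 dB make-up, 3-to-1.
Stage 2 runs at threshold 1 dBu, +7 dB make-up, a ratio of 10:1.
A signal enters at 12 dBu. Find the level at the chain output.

9.7 dBu

Stage 1: 12 dBu is 3 dB over 9 dBu; at 3:1 that becomes 1 dB over, giving 10 dBu; +8 dB make-up → 18 dBu.
Stage 2: 18 dBu is 17 dB over 1 dBu; at 10:1 that becomes 1.7 dB over, giving 2.7 dBu; +7 dB make-up → 9.7 dBu.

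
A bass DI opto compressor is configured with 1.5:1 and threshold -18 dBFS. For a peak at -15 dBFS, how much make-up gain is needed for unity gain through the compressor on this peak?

1 dB

Without make-up, output = threshold + overshoot/1.5 = -18 + 2 = -16 dBFS.
Gap to target: 1 dB.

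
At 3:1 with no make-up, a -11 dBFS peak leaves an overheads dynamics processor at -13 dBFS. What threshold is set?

Input is 3 dB above T (since output overshoot × R = input overshoot: (-13 − T)·3 = -11 − T gives T = -14 dBFS).
Check: -14 + (-11 − (-14))/3 = -14 + 1 = -13 dBFS. ✓

-14 dBFS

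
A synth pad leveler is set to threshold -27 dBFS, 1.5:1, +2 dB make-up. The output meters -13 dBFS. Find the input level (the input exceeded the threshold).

-9 dBFS

Remove make-up: -13 − 2 = -15 dBFS.
The compressed level sits -15 − (-27) = 12 dB over threshold.
Input overshoot = R × output overshoot = 18 dB → input = -27 + 18 = -9 dBFS.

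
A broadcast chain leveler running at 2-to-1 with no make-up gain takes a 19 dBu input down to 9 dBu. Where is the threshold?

-1 dBu

Gain reduction = 19 − 9 = 10 dB; output overshoot = GR / (R − 1) = 10 / 1 = 10 dB.
Threshold = output − output overshoot = 9 − 10 = -1 dBu.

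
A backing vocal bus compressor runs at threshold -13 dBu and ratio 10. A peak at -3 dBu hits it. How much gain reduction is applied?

-3 dBu exceeds the threshold by 10 dB.
At 10:1, output sits 10/10 = 1 dB above threshold.
So the signal is attenuated by 10 − 1 = 9 dB.

9 dB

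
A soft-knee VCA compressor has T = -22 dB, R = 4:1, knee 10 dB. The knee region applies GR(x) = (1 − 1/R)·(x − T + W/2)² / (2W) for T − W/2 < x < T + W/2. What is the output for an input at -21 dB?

x − T + W/2 = -21 − (-22) + 5 = 6.
GR = (1 − 1/4) × 6² / 20 = 0.75 × 36 / 20 = 1.35 dB.
Output = -21 − 1.35 = -22.35 dB.

-22.35 dB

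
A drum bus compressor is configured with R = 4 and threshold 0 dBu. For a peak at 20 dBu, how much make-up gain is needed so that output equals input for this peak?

Without make-up, output = threshold + overshoot/4 = 0 + 5 = 5 dBu.
Gap to target: 15 dB.

15 dB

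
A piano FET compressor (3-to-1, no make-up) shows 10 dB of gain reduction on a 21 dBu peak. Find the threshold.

Gain reduction = 21 − 11 = 10 dB; output overshoot = GR / (R − 1) = 10 / 2 = 5 dB.
Threshold = output − output overshoot = 11 − 5 = 6 dBu.

6 dBu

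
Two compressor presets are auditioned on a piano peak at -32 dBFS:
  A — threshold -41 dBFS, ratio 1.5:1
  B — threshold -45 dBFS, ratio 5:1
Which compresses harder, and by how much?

B, by 7.4 dB

A: GR = 9 − 9/1.5 = 3 dB.
B: GR = 13 − 13/5 = 10.4 dB.
B reduces 7.4 dB more.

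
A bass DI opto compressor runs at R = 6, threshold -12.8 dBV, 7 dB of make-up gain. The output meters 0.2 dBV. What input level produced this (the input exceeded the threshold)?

23.2 dBV

Remove make-up: 0.2 − 7 = -6.8 dBV.
That's 6 dB above the -12.8 dBV threshold.
Undo the ratio: input overshoot = 6 × 6 = 36 dB, giving input = 23.2 dBV.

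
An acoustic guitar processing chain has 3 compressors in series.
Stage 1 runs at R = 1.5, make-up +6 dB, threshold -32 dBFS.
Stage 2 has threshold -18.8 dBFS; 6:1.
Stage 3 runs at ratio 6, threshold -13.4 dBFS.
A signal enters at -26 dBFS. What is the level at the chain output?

-22 dBFS

Stage 1: -26 dBFS is 6 dB over -32 dBFS; at 1.5:1 that becomes 4 dB over, giving -28 dBFS; +6 dB make-up → -22 dBFS.
Stage 2: below threshold (-22 ≤ -18.8); passes unchanged; output -22 dBFS.
Stage 3: -22 dBFS is at or below the -13.4 dBFS threshold — no compression; output -22 dBFS.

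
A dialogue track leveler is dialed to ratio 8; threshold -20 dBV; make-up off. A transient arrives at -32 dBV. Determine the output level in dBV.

-32 dBV

-32 dBV is 12 dB below the -20 dBV threshold, so no gain reduction is applied.
Output = input = -32 dBV.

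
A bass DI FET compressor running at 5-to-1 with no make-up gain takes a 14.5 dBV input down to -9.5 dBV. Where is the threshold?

Input is 30 dB above T (since output overshoot × R = input overshoot: (-9.5 − T)·5 = 14.5 − T gives T = -15.5 dBV).
Check: -15.5 + (14.5 − (-15.5))/5 = -15.5 + 6 = -9.5 dBV. ✓

-15.5 dBV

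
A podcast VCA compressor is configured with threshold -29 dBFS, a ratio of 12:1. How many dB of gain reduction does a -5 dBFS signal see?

22 dB

The signal is 24 dB above threshold.
At 12:1, output sits 24/12 = 2 dB above threshold.
GR = overshoot in − overshoot out = 24 − 2 = 22 dB.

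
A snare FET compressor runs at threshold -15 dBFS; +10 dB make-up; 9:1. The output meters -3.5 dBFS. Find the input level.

-1.5 dBFS

Stripping the +10 dB make-up gives -13.5 dBFS at the gain stage.
The compressed level sits -13.5 − (-15) = 1.5 dB over threshold.
Input overshoot = R × output overshoot = 13.5 dB → input = -15 + 13.5 = -1.5 dBFS.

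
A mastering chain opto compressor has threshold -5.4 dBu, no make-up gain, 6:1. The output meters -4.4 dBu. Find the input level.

Post-compression overshoot = -4.4 − (-5.4) = 1 dB.
Before 6:1 compression the overshoot was 1 × 6 = 6 dB, so input = -5.4 + 6 = 0.6 dBu.

0.6 dBu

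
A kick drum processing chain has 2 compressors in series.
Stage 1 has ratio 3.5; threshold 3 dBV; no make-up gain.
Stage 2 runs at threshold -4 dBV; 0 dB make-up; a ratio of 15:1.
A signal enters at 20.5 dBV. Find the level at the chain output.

Stage 1: 17.5 dB above 3 dBV, reduced 3.5:1 to 5 dB above → 8 dBV.
Stage 2: overshoot 12 dB → 12/15 = 0.8 dB → -3.2 dBV.

-3.2 dBV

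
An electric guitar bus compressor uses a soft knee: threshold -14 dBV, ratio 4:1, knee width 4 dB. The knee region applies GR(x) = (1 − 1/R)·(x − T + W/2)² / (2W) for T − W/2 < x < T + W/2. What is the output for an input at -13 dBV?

x − T + W/2 = -13 − (-14) + 2 = 3.
GR = (1 − 1/4) × 3² / 8 = 0.75 × 9 / 8 = 0.84375 dB.
Output = -13 − 0.84375 = -13.84375 dBV.

-13.84375 dBV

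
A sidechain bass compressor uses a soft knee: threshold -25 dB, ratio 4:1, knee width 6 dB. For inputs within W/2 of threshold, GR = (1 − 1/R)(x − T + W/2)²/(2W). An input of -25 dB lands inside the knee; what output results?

-25.5625 dB

x − T + W/2 = -25 − (-25) + 3 = 3.
GR = (1 − 1/4) × 3² / 12 = 0.75 × 9 / 12 = 0.5625 dB.
Output = -25 − 0.5625 = -25.5625 dB.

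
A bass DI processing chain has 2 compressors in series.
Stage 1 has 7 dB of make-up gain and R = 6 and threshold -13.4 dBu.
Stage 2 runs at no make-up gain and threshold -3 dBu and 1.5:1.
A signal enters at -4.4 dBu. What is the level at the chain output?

-4.9 dBu

Stage 1: 9 dB above -13.4 dBu, reduced 6:1 to 1.5 dB above → -11.9 dBu; +7 dB make-up → -4.9 dBu.
Stage 2: below threshold (-4.9 ≤ -3); passes unchanged; output -4.9 dBu.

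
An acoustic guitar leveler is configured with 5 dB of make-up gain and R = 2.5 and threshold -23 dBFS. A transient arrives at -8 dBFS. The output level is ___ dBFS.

-12 dBFS

The input is 15 dB above the -23 dBFS threshold.
At 2.5:1 the overshoot is divided by 2.5, leaving 6 dB above threshold.
Output = -23 + 6 = -17 dBFS; make-up adds 5 dB, giving -12 dBFS.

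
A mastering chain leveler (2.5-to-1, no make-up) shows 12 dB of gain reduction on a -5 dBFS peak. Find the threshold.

-25 dBFS

Let T be the threshold. Output overshoot = (input overshoot)/R, so -17 − T = (-5 − T)/2.5.
2.5·(-17 − T) = -5 − T → 1.5·T = -42.5 − (-5) = -37.5.
T = -37.5/1.5 = -25 dBFS.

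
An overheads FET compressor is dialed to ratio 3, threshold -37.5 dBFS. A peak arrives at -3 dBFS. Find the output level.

Overshoot: -3 − (-37.5) = 34.5 dB.
3:1 compression reduces that to 34.5/3 = 11.5 dB over.
That puts the output at -26 dBFS.

-26 dBFS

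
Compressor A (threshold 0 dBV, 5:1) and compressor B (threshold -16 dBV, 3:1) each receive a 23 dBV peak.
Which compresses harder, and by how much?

A: GR = 23 − 23/5 = 18.4 dB.
B: GR = 39 − 39/3 = 26 dB.
Difference: 7.6 dB in favour of B.

B, by 7.6 dB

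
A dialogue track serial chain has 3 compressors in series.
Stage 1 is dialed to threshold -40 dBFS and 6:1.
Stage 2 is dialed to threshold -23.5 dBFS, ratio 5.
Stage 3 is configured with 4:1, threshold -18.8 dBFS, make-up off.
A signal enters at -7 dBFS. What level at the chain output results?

Stage 1: -7 dBFS is 33 dB over -40 dBFS; at 6:1 that becomes 5.5 dB over, giving -34.5 dBFS.
Stage 2: -34.5 dBFS ≤ -23.5 dBFS, so stage 2 doesn't engage; output -34.5 dBFS.
Stage 3: -34.5 dBFS is at or below the -18.8 dBFS threshold — no compression; output -34.5 dBFS.

-34.5 dBFS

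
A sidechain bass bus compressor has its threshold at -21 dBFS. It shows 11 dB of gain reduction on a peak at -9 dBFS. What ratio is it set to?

Input overshoot = -9 − (-21) = 12 dB.
Output overshoot = 12 − 11 = 1 dB.
Ratio = input overshoot / output overshoot = 12 / 1 = 12.

12:1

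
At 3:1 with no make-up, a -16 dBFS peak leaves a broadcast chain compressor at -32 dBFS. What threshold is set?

-40 dBFS

Let T be the threshold. Output overshoot = (input overshoot)/R, so -32 − T = (-16 − T)/3.
3·(-32 − T) = -16 − T → 2·T = -96 − (-16) = -80.
T = -80/2 = -40 dBFS.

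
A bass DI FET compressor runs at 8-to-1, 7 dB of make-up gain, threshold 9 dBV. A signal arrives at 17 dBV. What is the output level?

17 dBV sits 8 dB over threshold.
8:1 compression reduces that to 8/8 = 1 dB over.
So the level is 9 + 1 = 10 dBV; make-up adds 7 dB, giving 17 dBV.

17 dBV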